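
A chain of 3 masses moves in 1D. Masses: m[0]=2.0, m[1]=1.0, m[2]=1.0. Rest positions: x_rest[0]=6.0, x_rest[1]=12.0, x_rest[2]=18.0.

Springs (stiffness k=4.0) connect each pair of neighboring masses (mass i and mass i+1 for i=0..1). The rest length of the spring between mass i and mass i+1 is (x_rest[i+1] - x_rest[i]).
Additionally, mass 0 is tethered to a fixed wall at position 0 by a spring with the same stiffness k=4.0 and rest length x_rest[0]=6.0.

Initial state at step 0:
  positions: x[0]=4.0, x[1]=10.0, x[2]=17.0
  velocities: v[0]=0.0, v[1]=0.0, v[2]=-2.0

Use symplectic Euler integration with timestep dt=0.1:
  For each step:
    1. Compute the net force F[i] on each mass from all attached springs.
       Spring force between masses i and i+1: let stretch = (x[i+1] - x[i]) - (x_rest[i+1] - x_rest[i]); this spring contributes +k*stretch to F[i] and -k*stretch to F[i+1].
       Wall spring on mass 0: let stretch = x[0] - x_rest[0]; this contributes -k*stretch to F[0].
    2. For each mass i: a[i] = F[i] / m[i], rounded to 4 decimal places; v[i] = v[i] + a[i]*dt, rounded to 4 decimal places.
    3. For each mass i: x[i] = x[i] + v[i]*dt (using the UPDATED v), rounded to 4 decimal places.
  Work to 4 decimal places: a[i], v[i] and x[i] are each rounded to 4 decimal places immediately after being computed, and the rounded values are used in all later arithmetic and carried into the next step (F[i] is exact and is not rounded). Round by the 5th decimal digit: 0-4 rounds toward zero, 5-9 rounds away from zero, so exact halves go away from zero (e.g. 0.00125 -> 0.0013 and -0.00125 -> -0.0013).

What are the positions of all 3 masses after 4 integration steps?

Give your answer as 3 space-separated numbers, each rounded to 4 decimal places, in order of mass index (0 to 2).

Answer: 4.3868 10.2801 15.9225

Derivation:
Step 0: x=[4.0000 10.0000 17.0000] v=[0.0000 0.0000 -2.0000]
Step 1: x=[4.0400 10.0400 16.7600] v=[0.4000 0.4000 -2.4000]
Step 2: x=[4.1192 10.1088 16.4912] v=[0.7920 0.6880 -2.6880]
Step 3: x=[4.2358 10.1933 16.2071] v=[1.1661 0.8451 -2.8410]
Step 4: x=[4.3868 10.2801 15.9225] v=[1.5104 0.8676 -2.8465]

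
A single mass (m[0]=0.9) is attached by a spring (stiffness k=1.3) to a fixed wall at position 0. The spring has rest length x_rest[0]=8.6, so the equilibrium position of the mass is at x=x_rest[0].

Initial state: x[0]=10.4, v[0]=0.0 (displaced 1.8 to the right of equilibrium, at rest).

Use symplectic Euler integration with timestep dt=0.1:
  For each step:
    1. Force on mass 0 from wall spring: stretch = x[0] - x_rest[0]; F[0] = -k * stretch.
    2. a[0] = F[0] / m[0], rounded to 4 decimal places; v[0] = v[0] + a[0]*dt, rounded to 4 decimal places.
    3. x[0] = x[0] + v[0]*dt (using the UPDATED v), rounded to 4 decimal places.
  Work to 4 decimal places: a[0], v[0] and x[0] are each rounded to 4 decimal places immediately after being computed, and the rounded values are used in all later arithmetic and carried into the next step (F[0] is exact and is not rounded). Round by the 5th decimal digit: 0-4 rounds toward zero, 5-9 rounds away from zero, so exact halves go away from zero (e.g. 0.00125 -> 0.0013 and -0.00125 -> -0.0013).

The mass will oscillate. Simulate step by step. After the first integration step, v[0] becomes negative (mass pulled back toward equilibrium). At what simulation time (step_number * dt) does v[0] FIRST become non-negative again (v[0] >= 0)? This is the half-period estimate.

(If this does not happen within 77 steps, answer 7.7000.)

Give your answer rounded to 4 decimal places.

Step 0: x=[10.4000] v=[0.0000]
Step 1: x=[10.3740] v=[-0.2600]
Step 2: x=[10.3224] v=[-0.5162]
Step 3: x=[10.2459] v=[-0.7650]
Step 4: x=[10.1456] v=[-1.0027]
Step 5: x=[10.0230] v=[-1.2260]
Step 6: x=[9.8799] v=[-1.4315]
Step 7: x=[9.7183] v=[-1.6164]
Step 8: x=[9.5405] v=[-1.7779]
Step 9: x=[9.3491] v=[-1.9138]
Step 10: x=[9.1469] v=[-2.0220]
Step 11: x=[8.9368] v=[-2.1010]
Step 12: x=[8.7218] v=[-2.1497]
Step 13: x=[8.5051] v=[-2.1673]
Step 14: x=[8.2897] v=[-2.1536]
Step 15: x=[8.0788] v=[-2.1088]
Step 16: x=[7.8755] v=[-2.0335]
Step 17: x=[7.6826] v=[-1.9289]
Step 18: x=[7.5030] v=[-1.7964]
Step 19: x=[7.3392] v=[-1.6379]
Step 20: x=[7.1936] v=[-1.4558]
Step 21: x=[7.0683] v=[-1.2527]
Step 22: x=[6.9652] v=[-1.0315]
Step 23: x=[6.8857] v=[-0.7954]
Step 24: x=[6.8309] v=[-0.5478]
Step 25: x=[6.8017] v=[-0.2923]
Step 26: x=[6.7984] v=[-0.0326]
Step 27: x=[6.8212] v=[0.2276]
First v>=0 after going negative at step 27, time=2.7000

Answer: 2.7000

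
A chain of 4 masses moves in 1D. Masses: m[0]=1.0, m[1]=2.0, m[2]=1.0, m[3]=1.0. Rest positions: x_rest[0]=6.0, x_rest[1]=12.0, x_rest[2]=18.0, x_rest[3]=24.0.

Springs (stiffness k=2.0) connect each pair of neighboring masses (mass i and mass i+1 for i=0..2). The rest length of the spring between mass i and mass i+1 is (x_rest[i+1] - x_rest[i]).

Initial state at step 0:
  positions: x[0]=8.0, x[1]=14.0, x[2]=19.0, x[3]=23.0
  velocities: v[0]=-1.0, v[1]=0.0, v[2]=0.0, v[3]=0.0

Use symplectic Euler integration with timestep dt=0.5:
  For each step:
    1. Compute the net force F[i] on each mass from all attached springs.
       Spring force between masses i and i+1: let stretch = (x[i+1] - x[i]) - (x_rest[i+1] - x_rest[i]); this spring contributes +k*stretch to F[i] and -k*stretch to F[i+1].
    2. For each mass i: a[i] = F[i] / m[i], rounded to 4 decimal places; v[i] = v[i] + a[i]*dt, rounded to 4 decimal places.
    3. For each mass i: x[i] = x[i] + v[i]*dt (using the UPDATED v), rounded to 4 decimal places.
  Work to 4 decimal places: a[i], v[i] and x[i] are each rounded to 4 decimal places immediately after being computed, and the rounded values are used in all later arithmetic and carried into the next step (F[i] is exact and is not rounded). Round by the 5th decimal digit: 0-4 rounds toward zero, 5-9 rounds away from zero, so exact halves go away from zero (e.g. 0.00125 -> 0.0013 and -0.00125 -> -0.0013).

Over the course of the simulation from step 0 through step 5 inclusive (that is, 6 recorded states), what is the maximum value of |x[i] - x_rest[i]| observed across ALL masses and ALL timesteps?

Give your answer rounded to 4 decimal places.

Step 0: x=[8.0000 14.0000 19.0000 23.0000] v=[-1.0000 0.0000 0.0000 0.0000]
Step 1: x=[7.5000 13.7500 18.5000 24.0000] v=[-1.0000 -0.5000 -1.0000 2.0000]
Step 2: x=[7.1250 13.1250 18.3750 25.2500] v=[-0.7500 -1.2500 -0.2500 2.5000]
Step 3: x=[6.7500 12.3125 19.0625 26.0625] v=[-0.7500 -1.6250 1.3750 1.6250]
Step 4: x=[6.1563 11.7969 19.8750 26.3750] v=[-1.1875 -1.0313 1.6250 0.6250]
Step 5: x=[5.3829 11.8907 19.8985 26.4375] v=[-1.5469 0.1875 0.0469 0.1250]
Max displacement = 2.4375

Answer: 2.4375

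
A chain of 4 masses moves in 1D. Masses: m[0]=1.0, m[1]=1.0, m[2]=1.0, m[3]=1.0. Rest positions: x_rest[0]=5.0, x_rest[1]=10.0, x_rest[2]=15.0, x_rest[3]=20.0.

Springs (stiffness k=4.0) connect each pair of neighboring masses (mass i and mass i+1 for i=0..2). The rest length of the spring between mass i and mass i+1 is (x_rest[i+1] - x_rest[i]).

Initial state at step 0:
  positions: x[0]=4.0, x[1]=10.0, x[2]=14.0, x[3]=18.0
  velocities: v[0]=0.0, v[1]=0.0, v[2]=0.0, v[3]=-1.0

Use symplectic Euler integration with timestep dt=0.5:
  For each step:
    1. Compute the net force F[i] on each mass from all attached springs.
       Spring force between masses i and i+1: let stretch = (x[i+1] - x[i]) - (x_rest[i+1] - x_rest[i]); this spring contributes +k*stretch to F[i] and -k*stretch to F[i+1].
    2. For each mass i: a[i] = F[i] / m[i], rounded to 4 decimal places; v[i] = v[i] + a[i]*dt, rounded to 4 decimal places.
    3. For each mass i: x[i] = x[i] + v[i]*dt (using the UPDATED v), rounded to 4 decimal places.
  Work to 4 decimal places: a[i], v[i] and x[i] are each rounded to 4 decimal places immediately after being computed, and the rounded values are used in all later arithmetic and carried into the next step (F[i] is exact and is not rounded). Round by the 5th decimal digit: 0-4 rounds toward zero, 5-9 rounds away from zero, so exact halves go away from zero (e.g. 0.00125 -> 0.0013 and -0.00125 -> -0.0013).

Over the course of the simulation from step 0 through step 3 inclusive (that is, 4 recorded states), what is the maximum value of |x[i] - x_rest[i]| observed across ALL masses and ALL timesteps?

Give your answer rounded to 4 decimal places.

Answer: 2.5000

Derivation:
Step 0: x=[4.0000 10.0000 14.0000 18.0000] v=[0.0000 0.0000 0.0000 -1.0000]
Step 1: x=[5.0000 8.0000 14.0000 18.5000] v=[2.0000 -4.0000 0.0000 1.0000]
Step 2: x=[4.0000 9.0000 12.5000 19.5000] v=[-2.0000 2.0000 -3.0000 2.0000]
Step 3: x=[3.0000 8.5000 14.5000 18.5000] v=[-2.0000 -1.0000 4.0000 -2.0000]
Max displacement = 2.5000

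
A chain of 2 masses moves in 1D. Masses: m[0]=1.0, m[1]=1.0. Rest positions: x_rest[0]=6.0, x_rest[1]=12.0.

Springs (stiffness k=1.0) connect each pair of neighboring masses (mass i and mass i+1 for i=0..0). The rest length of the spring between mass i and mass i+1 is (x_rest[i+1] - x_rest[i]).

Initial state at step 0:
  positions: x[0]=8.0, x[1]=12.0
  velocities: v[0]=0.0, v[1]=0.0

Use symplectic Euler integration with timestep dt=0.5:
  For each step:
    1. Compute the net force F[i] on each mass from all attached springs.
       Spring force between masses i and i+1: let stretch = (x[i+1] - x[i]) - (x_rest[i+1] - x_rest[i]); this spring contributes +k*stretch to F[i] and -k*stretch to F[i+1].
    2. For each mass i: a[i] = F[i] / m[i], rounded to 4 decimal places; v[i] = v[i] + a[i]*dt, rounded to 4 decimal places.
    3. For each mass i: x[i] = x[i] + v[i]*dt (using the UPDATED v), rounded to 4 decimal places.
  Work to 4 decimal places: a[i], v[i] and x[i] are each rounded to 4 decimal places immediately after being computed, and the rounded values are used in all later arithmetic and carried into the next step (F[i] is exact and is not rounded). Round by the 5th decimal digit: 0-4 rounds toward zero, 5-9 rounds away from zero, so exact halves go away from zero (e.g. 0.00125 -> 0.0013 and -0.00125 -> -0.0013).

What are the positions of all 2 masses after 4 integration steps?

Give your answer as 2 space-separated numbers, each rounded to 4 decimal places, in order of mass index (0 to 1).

Step 0: x=[8.0000 12.0000] v=[0.0000 0.0000]
Step 1: x=[7.5000 12.5000] v=[-1.0000 1.0000]
Step 2: x=[6.7500 13.2500] v=[-1.5000 1.5000]
Step 3: x=[6.1250 13.8750] v=[-1.2500 1.2500]
Step 4: x=[5.9375 14.0625] v=[-0.3750 0.3750]

Answer: 5.9375 14.0625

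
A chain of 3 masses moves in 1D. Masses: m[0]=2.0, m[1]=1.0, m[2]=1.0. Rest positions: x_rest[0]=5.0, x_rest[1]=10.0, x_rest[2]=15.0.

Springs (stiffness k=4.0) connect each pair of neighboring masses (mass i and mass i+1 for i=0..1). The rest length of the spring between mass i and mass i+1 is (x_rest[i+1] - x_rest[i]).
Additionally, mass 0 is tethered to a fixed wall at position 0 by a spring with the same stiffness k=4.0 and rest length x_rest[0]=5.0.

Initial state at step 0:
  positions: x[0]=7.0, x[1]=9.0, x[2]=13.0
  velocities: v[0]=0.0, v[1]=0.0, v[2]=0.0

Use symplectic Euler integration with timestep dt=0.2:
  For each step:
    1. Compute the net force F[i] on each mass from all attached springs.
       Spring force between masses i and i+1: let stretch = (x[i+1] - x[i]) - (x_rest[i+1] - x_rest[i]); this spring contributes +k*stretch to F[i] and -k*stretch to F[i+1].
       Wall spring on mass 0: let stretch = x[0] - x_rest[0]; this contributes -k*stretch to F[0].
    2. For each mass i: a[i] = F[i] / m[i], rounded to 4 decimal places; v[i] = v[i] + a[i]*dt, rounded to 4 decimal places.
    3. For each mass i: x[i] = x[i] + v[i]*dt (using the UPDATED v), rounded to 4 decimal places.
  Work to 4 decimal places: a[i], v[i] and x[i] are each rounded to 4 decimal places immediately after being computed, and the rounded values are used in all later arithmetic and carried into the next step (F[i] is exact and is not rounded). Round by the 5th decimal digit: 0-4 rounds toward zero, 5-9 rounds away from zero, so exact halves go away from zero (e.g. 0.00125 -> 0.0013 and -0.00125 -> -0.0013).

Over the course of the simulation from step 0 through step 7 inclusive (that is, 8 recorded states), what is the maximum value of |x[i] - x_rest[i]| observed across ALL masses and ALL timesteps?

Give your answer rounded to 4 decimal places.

Answer: 2.0783

Derivation:
Step 0: x=[7.0000 9.0000 13.0000] v=[0.0000 0.0000 0.0000]
Step 1: x=[6.6000 9.3200 13.1600] v=[-2.0000 1.6000 0.8000]
Step 2: x=[5.8896 9.8192 13.5056] v=[-3.5520 2.4960 1.7280]
Step 3: x=[5.0224 10.2795 14.0614] v=[-4.3360 2.3014 2.7789]
Step 4: x=[4.1740 10.5037 14.8121] v=[-4.2421 1.1212 3.7534]
Step 5: x=[3.4980 10.4045 15.6734] v=[-3.3798 -0.4958 4.3067]
Step 6: x=[3.0947 10.0433 16.4917] v=[-2.0164 -1.8059 4.0916]
Step 7: x=[2.9997 9.6021 17.0783] v=[-0.4748 -2.2061 2.9329]
Max displacement = 2.0783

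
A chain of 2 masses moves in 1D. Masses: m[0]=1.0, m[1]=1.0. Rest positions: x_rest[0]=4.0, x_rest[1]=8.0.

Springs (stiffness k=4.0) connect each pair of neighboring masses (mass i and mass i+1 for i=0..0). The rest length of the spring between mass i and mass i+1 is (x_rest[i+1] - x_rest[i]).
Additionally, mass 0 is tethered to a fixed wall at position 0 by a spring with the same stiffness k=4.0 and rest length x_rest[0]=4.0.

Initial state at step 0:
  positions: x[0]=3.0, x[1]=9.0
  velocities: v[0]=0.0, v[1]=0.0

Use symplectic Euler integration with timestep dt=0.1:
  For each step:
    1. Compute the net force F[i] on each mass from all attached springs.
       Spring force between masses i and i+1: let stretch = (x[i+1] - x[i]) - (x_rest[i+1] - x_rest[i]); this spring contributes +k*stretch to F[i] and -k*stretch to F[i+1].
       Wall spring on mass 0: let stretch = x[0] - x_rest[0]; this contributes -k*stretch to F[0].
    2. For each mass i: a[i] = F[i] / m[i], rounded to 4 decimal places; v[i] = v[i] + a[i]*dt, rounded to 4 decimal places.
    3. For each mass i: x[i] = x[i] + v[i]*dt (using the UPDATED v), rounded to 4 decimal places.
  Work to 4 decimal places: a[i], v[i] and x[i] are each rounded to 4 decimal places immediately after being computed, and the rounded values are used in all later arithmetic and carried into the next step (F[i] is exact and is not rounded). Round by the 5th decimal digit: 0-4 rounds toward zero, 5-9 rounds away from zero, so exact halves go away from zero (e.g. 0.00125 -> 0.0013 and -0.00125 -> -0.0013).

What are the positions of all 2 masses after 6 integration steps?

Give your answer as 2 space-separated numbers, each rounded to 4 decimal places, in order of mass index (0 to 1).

Step 0: x=[3.0000 9.0000] v=[0.0000 0.0000]
Step 1: x=[3.1200 8.9200] v=[1.2000 -0.8000]
Step 2: x=[3.3472 8.7680] v=[2.2720 -1.5200]
Step 3: x=[3.6573 8.5592] v=[3.1014 -2.0883]
Step 4: x=[4.0172 8.3143] v=[3.5992 -2.4491]
Step 5: x=[4.3883 8.0575] v=[3.7112 -2.5679]
Step 6: x=[4.7307 7.8139] v=[3.4236 -2.4356]

Answer: 4.7307 7.8139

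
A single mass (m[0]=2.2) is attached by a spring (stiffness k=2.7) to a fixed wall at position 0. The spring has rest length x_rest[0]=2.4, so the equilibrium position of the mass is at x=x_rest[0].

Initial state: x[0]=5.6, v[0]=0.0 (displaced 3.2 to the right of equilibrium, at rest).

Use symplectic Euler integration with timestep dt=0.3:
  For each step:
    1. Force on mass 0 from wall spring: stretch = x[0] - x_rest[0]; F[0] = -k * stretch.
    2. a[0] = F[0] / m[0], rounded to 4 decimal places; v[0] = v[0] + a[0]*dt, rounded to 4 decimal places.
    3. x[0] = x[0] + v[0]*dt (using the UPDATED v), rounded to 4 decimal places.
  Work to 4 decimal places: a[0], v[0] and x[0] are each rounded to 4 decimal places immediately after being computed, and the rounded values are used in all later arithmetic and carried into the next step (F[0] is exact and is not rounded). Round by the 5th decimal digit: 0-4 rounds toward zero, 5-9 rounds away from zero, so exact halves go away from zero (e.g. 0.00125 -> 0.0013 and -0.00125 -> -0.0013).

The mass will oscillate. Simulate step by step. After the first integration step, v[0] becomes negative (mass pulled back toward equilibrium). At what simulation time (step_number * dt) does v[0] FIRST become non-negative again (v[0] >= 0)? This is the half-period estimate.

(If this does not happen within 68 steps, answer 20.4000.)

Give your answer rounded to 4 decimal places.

Answer: 3.0000

Derivation:
Step 0: x=[5.6000] v=[0.0000]
Step 1: x=[5.2465] v=[-1.1782]
Step 2: x=[4.5786] v=[-2.2262]
Step 3: x=[3.6701] v=[-3.0283]
Step 4: x=[2.6213] v=[-3.4959]
Step 5: x=[1.5481] v=[-3.5774]
Step 6: x=[0.5690] v=[-3.2638]
Step 7: x=[-0.2079] v=[-2.5897]
Step 8: x=[-0.6968] v=[-1.6295]
Step 9: x=[-0.8436] v=[-0.4893]
Step 10: x=[-0.6321] v=[0.7049]
First v>=0 after going negative at step 10, time=3.0000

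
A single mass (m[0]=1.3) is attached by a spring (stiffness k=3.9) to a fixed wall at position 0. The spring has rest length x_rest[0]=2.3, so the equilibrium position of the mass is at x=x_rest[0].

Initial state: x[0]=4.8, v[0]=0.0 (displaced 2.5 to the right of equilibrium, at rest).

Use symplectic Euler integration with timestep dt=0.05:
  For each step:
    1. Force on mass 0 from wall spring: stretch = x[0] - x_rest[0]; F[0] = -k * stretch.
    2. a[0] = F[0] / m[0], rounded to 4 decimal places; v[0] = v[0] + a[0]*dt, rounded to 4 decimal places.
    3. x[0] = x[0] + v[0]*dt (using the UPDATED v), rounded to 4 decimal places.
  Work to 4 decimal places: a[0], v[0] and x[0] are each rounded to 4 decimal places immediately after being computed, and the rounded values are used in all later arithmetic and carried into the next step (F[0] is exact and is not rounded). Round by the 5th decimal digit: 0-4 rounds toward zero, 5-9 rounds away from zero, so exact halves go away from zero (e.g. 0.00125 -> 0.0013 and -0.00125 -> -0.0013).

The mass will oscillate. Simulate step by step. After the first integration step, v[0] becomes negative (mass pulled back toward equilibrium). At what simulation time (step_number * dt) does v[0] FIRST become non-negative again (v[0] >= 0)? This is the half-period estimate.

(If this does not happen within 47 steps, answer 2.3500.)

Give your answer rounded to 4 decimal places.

Answer: 1.8500

Derivation:
Step 0: x=[4.8000] v=[0.0000]
Step 1: x=[4.7813] v=[-0.3750]
Step 2: x=[4.7439] v=[-0.7472]
Step 3: x=[4.6882] v=[-1.1138]
Step 4: x=[4.6146] v=[-1.4720]
Step 5: x=[4.5236] v=[-1.8192]
Step 6: x=[4.4160] v=[-2.1527]
Step 7: x=[4.2925] v=[-2.4701]
Step 8: x=[4.1541] v=[-2.7690]
Step 9: x=[4.0017] v=[-3.0471]
Step 10: x=[3.8366] v=[-3.3024]
Step 11: x=[3.6600] v=[-3.5329]
Step 12: x=[3.4732] v=[-3.7369]
Step 13: x=[3.2776] v=[-3.9129]
Step 14: x=[3.0746] v=[-4.0595]
Step 15: x=[2.8658] v=[-4.1757]
Step 16: x=[2.6528] v=[-4.2606]
Step 17: x=[2.4371] v=[-4.3135]
Step 18: x=[2.2204] v=[-4.3341]
Step 19: x=[2.0043] v=[-4.3222]
Step 20: x=[1.7904] v=[-4.2778]
Step 21: x=[1.5803] v=[-4.2014]
Step 22: x=[1.3756] v=[-4.0934]
Step 23: x=[1.1779] v=[-3.9547]
Step 24: x=[0.9886] v=[-3.7864]
Step 25: x=[0.8091] v=[-3.5897]
Step 26: x=[0.6408] v=[-3.3661]
Step 27: x=[0.4849] v=[-3.1172]
Step 28: x=[0.3427] v=[-2.8449]
Step 29: x=[0.2151] v=[-2.5513]
Step 30: x=[0.1032] v=[-2.2386]
Step 31: x=[0.0077] v=[-1.9091]
Step 32: x=[-0.0706] v=[-1.5653]
Step 33: x=[-0.1311] v=[-1.2097]
Step 34: x=[-0.1734] v=[-0.8450]
Step 35: x=[-0.1971] v=[-0.4740]
Step 36: x=[-0.2021] v=[-0.0994]
Step 37: x=[-0.1883] v=[0.2759]
First v>=0 after going negative at step 37, time=1.8500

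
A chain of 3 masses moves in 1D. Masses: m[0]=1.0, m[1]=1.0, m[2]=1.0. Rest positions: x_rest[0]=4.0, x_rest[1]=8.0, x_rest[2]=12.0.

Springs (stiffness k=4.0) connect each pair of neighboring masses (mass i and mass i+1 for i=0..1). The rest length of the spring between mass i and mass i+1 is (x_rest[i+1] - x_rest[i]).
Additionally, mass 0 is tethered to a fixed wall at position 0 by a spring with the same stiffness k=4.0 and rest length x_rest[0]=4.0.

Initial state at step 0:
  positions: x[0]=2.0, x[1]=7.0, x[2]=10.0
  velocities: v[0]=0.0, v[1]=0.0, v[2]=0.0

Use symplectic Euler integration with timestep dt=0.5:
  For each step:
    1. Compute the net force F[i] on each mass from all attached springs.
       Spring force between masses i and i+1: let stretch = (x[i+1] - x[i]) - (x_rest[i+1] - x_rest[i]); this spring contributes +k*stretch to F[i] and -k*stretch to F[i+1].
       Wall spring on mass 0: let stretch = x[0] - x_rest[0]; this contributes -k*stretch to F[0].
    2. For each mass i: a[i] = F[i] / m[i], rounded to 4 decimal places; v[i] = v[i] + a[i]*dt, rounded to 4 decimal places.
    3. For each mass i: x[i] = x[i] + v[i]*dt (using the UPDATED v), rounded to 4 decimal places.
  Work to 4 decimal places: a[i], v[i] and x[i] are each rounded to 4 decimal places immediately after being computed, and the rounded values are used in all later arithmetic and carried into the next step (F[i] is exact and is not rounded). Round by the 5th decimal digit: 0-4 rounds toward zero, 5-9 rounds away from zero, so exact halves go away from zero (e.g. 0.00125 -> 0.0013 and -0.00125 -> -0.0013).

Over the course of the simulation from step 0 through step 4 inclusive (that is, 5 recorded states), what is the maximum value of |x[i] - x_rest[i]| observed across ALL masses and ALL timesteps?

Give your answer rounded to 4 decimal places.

Answer: 3.0000

Derivation:
Step 0: x=[2.0000 7.0000 10.0000] v=[0.0000 0.0000 0.0000]
Step 1: x=[5.0000 5.0000 11.0000] v=[6.0000 -4.0000 2.0000]
Step 2: x=[3.0000 9.0000 10.0000] v=[-4.0000 8.0000 -2.0000]
Step 3: x=[4.0000 8.0000 12.0000] v=[2.0000 -2.0000 4.0000]
Step 4: x=[5.0000 7.0000 14.0000] v=[2.0000 -2.0000 4.0000]
Max displacement = 3.0000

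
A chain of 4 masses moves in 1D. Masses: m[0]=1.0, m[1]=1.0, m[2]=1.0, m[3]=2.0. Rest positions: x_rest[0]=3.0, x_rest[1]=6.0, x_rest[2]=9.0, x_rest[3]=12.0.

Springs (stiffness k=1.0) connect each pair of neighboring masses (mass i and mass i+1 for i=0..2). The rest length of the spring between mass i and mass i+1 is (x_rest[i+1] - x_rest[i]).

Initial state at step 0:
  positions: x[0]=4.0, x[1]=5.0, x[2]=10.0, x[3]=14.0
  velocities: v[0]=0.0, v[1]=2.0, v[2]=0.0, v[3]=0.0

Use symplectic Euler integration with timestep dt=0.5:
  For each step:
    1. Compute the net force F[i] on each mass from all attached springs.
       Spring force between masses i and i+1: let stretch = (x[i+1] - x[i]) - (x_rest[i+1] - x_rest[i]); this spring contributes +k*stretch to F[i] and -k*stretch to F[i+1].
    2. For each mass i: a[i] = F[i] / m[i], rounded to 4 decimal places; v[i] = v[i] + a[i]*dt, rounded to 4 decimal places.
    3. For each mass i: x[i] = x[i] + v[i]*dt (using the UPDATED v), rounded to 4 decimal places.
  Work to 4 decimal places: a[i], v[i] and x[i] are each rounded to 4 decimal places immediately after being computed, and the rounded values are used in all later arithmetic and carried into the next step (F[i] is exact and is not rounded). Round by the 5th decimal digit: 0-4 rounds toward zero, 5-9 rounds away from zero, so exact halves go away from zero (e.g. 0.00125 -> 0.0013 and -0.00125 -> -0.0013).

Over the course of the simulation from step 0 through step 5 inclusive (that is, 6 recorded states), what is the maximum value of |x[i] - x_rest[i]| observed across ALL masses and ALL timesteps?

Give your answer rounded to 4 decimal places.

Step 0: x=[4.0000 5.0000 10.0000 14.0000] v=[0.0000 2.0000 0.0000 0.0000]
Step 1: x=[3.5000 7.0000 9.7500 13.8750] v=[-1.0000 4.0000 -0.5000 -0.2500]
Step 2: x=[3.1250 8.8125 9.8438 13.6094] v=[-0.7500 3.6250 0.1875 -0.5313]
Step 3: x=[3.4219 9.4610 10.6212 13.2481] v=[0.5938 1.2969 1.5547 -0.7227]
Step 4: x=[4.4786 8.8897 11.7653 12.9334] v=[2.1134 -1.1426 2.2881 -0.6294]
Step 5: x=[5.8881 7.9345 12.4825 12.8477] v=[2.8190 -1.9104 1.4344 -0.1714]
Max displacement = 3.4825

Answer: 3.4825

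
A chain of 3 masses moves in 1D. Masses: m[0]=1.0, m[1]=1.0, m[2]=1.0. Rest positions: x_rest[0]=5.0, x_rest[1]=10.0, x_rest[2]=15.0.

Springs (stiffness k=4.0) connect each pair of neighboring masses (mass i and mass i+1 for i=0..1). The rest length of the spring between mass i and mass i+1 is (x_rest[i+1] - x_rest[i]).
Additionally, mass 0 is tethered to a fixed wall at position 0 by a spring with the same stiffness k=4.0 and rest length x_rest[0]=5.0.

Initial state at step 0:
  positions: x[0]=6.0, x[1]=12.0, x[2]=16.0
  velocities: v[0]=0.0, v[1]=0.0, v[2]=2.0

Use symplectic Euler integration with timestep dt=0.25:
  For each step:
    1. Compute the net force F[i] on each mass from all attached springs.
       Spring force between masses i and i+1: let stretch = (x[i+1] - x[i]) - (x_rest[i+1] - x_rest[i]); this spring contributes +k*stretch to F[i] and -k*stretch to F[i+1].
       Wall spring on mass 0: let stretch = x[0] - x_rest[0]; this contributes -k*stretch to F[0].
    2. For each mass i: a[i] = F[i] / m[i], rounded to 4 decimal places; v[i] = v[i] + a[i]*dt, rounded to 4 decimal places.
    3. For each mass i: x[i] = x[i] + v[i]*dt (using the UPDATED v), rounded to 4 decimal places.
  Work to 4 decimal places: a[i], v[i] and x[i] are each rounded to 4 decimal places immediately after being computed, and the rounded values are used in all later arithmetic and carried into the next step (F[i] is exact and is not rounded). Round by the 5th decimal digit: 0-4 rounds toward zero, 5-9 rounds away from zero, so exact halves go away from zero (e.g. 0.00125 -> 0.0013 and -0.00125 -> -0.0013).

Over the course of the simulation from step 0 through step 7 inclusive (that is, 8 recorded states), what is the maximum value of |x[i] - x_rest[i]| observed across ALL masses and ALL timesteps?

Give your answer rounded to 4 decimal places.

Answer: 2.7500

Derivation:
Step 0: x=[6.0000 12.0000 16.0000] v=[0.0000 0.0000 2.0000]
Step 1: x=[6.0000 11.5000 16.7500] v=[0.0000 -2.0000 3.0000]
Step 2: x=[5.8750 10.9375 17.4375] v=[-0.5000 -2.2500 2.7500]
Step 3: x=[5.5469 10.7344 17.7500] v=[-1.3125 -0.8125 1.2500]
Step 4: x=[5.1289 10.9883 17.5586] v=[-1.6719 1.0156 -0.7656]
Step 5: x=[4.8936 11.4199 16.9746] v=[-0.9414 1.7265 -2.3359]
Step 6: x=[5.0664 11.6086 16.2520] v=[0.6913 0.7549 -2.8906]
Step 7: x=[5.6082 11.3226 15.6185] v=[2.1671 -1.1439 -2.5340]
Max displacement = 2.7500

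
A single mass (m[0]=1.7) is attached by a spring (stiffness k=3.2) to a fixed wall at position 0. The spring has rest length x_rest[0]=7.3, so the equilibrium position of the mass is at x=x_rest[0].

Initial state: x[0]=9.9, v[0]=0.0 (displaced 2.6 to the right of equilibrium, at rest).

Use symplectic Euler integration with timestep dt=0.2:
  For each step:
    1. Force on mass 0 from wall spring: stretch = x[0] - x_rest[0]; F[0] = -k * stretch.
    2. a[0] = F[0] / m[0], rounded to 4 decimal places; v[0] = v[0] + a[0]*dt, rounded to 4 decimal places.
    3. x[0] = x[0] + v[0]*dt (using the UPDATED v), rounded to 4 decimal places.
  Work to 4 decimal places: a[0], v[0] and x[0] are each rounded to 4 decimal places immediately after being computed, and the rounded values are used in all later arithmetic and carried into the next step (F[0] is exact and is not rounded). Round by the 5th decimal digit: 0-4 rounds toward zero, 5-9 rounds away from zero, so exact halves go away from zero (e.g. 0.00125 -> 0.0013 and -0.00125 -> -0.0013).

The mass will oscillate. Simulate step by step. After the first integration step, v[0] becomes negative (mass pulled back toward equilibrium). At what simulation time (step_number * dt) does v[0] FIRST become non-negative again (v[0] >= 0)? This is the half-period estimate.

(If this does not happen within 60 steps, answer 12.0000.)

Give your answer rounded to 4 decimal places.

Answer: 2.4000

Derivation:
Step 0: x=[9.9000] v=[0.0000]
Step 1: x=[9.7042] v=[-0.9788]
Step 2: x=[9.3274] v=[-1.8839]
Step 3: x=[8.7980] v=[-2.6472]
Step 4: x=[8.1558] v=[-3.2112]
Step 5: x=[7.4491] v=[-3.5334]
Step 6: x=[6.7312] v=[-3.5895]
Step 7: x=[6.0561] v=[-3.3754]
Step 8: x=[5.4747] v=[-2.9071]
Step 9: x=[5.0307] v=[-2.2199]
Step 10: x=[4.7576] v=[-1.3656]
Step 11: x=[4.6759] v=[-0.4085]
Step 12: x=[4.7918] v=[0.5794]
First v>=0 after going negative at step 12, time=2.4000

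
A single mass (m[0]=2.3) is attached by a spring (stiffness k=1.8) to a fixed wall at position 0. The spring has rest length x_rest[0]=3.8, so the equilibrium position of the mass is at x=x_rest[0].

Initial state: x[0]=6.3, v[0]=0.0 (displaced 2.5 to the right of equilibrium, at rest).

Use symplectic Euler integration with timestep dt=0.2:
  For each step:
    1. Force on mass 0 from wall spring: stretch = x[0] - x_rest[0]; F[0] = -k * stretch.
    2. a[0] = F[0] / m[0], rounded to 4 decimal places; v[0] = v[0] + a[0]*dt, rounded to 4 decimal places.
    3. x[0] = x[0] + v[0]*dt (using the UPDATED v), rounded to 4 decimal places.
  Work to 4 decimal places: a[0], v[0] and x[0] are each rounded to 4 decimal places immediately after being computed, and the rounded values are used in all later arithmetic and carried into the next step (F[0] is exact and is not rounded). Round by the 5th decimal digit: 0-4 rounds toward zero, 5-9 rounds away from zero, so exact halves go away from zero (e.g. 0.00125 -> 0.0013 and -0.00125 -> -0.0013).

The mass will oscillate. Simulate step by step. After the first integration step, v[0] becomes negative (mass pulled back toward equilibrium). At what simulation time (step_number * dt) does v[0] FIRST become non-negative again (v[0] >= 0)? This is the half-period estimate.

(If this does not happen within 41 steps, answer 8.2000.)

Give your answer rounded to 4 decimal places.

Step 0: x=[6.3000] v=[0.0000]
Step 1: x=[6.2217] v=[-0.3913]
Step 2: x=[6.0676] v=[-0.7703]
Step 3: x=[5.8426] v=[-1.1252]
Step 4: x=[5.5536] v=[-1.4449]
Step 5: x=[5.2097] v=[-1.7194]
Step 6: x=[4.8217] v=[-1.9400]
Step 7: x=[4.4017] v=[-2.0999]
Step 8: x=[3.9629] v=[-2.1941]
Step 9: x=[3.5190] v=[-2.2196]
Step 10: x=[3.0839] v=[-2.1756]
Step 11: x=[2.6712] v=[-2.0635]
Step 12: x=[2.2938] v=[-1.8868]
Step 13: x=[1.9636] v=[-1.6510]
Step 14: x=[1.6909] v=[-1.3636]
Step 15: x=[1.4842] v=[-1.0335]
Step 16: x=[1.3500] v=[-0.6710]
Step 17: x=[1.2925] v=[-0.2875]
Step 18: x=[1.3135] v=[0.1050]
First v>=0 after going negative at step 18, time=3.6000

Answer: 3.6000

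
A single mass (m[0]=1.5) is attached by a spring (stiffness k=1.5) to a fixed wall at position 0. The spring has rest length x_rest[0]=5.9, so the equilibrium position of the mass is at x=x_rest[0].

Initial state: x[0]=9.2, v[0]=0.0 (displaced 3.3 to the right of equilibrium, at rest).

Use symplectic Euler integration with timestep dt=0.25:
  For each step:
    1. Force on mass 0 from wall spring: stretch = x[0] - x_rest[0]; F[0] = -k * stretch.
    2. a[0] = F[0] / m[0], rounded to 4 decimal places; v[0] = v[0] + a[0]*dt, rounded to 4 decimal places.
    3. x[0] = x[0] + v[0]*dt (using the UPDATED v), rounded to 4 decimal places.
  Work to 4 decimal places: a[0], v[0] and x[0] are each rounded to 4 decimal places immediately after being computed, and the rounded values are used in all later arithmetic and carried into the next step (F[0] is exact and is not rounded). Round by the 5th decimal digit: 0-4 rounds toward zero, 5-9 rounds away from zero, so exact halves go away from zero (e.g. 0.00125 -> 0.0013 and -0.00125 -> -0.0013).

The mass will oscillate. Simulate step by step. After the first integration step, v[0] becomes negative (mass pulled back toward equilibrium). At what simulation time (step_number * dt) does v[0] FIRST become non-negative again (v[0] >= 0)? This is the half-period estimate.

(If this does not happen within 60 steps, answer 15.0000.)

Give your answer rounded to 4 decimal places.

Answer: 3.2500

Derivation:
Step 0: x=[9.2000] v=[0.0000]
Step 1: x=[8.9938] v=[-0.8250]
Step 2: x=[8.5942] v=[-1.5985]
Step 3: x=[8.0262] v=[-2.2721]
Step 4: x=[7.3253] v=[-2.8037]
Step 5: x=[6.5353] v=[-3.1600]
Step 6: x=[5.7056] v=[-3.3188]
Step 7: x=[4.8881] v=[-3.2702]
Step 8: x=[4.1338] v=[-3.0172]
Step 9: x=[3.4899] v=[-2.5757]
Step 10: x=[2.9966] v=[-1.9732]
Step 11: x=[2.6848] v=[-1.2474]
Step 12: x=[2.5739] v=[-0.4436]
Step 13: x=[2.6709] v=[0.3879]
First v>=0 after going negative at step 13, time=3.2500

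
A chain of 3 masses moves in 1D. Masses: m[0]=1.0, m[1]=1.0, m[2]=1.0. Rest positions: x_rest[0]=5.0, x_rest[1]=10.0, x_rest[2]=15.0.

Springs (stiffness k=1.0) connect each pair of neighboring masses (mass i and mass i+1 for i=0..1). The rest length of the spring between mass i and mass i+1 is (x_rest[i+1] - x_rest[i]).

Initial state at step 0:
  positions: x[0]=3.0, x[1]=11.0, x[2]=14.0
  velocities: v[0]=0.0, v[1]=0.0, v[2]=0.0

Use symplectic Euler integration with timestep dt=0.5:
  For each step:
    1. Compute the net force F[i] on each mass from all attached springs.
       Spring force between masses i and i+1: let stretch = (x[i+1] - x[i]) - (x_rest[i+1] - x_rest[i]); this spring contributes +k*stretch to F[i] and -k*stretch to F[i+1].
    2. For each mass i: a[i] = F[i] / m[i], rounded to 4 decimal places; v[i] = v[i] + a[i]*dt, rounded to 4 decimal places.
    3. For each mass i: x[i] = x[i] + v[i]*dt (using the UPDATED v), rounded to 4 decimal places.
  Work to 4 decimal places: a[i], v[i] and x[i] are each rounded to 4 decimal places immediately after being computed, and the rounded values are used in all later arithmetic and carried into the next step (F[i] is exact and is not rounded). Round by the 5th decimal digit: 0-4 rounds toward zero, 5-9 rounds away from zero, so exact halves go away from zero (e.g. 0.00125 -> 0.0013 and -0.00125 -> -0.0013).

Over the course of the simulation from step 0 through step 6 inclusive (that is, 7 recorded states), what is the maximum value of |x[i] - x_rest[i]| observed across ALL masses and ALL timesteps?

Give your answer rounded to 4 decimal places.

Step 0: x=[3.0000 11.0000 14.0000] v=[0.0000 0.0000 0.0000]
Step 1: x=[3.7500 9.7500 14.5000] v=[1.5000 -2.5000 1.0000]
Step 2: x=[4.7500 8.1875 15.0625] v=[2.0000 -3.1250 1.1250]
Step 3: x=[5.3594 7.4844 15.1563] v=[1.2188 -1.4063 0.1875]
Step 4: x=[5.2501 8.1680 14.5821] v=[-0.2187 1.3672 -1.1485]
Step 5: x=[4.6202 9.7257 13.6543] v=[-1.2598 3.1153 -1.8556]
Step 6: x=[4.0167 10.9892 12.9944] v=[-1.2071 2.5269 -1.3199]
Max displacement = 2.5156

Answer: 2.5156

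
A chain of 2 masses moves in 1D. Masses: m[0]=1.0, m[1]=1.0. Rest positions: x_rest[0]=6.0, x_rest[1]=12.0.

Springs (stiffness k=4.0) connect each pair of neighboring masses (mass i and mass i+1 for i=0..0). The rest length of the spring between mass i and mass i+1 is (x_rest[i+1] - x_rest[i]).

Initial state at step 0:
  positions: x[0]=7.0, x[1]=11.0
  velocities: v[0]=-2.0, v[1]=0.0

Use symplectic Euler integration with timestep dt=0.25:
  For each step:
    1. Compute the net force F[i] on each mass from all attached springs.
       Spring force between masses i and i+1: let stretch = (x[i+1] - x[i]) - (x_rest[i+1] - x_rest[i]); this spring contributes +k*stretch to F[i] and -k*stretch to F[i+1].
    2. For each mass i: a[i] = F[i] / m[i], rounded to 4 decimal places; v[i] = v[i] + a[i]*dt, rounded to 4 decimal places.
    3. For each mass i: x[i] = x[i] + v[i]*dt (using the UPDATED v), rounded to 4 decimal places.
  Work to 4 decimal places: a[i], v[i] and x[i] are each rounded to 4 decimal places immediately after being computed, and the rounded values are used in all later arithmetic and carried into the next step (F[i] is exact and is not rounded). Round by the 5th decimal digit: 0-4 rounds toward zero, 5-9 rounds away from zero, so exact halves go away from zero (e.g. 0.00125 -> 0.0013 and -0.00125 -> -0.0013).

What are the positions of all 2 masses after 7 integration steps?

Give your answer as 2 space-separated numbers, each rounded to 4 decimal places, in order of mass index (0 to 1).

Answer: 5.3008 9.1993

Derivation:
Step 0: x=[7.0000 11.0000] v=[-2.0000 0.0000]
Step 1: x=[6.0000 11.5000] v=[-4.0000 2.0000]
Step 2: x=[4.8750 12.1250] v=[-4.5000 2.5000]
Step 3: x=[4.0625 12.4375] v=[-3.2500 1.2500]
Step 4: x=[3.8438 12.1563] v=[-0.8750 -1.1250]
Step 5: x=[4.2032 11.2969] v=[1.4375 -3.4375]
Step 6: x=[4.8360 10.1641] v=[2.5312 -4.5312]
Step 7: x=[5.3008 9.1993] v=[1.8593 -3.8593]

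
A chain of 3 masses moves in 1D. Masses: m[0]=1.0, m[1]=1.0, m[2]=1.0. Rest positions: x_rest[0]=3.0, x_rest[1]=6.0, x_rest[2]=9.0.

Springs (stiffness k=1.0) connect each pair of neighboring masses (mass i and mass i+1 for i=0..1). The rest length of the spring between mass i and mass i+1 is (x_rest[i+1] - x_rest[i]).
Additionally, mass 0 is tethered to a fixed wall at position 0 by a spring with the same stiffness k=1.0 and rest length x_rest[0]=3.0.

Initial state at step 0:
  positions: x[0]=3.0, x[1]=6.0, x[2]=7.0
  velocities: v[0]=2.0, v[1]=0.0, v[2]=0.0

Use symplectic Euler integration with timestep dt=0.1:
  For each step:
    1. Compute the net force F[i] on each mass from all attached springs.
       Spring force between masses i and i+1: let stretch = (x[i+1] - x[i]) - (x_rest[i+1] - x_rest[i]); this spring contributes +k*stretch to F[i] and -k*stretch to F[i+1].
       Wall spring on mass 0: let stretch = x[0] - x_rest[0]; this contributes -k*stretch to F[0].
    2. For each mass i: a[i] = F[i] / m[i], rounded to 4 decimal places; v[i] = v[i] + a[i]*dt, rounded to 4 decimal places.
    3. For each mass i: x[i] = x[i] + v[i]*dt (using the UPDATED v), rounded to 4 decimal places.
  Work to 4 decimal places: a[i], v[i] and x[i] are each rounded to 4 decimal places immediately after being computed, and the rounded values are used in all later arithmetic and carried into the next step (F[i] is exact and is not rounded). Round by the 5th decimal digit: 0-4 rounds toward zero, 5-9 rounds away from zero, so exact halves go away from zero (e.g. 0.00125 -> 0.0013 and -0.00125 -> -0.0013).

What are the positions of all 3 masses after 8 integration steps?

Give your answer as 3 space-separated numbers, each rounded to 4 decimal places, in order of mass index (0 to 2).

Answer: 4.2508 5.5466 7.6451

Derivation:
Step 0: x=[3.0000 6.0000 7.0000] v=[2.0000 0.0000 0.0000]
Step 1: x=[3.2000 5.9800 7.0200] v=[2.0000 -0.2000 0.2000]
Step 2: x=[3.3958 5.9426 7.0596] v=[1.9580 -0.3740 0.3960]
Step 3: x=[3.5831 5.8909 7.1180] v=[1.8731 -0.5170 0.5843]
Step 4: x=[3.7577 5.8284 7.1942] v=[1.7456 -0.6251 0.7616]
Step 5: x=[3.9154 5.7588 7.2867] v=[1.5769 -0.6956 0.9250]
Step 6: x=[4.0524 5.6861 7.3939] v=[1.3697 -0.7272 1.0722]
Step 7: x=[4.1652 5.6141 7.5140] v=[1.1278 -0.7198 1.2014]
Step 8: x=[4.2508 5.5466 7.6451] v=[0.8562 -0.6747 1.3114]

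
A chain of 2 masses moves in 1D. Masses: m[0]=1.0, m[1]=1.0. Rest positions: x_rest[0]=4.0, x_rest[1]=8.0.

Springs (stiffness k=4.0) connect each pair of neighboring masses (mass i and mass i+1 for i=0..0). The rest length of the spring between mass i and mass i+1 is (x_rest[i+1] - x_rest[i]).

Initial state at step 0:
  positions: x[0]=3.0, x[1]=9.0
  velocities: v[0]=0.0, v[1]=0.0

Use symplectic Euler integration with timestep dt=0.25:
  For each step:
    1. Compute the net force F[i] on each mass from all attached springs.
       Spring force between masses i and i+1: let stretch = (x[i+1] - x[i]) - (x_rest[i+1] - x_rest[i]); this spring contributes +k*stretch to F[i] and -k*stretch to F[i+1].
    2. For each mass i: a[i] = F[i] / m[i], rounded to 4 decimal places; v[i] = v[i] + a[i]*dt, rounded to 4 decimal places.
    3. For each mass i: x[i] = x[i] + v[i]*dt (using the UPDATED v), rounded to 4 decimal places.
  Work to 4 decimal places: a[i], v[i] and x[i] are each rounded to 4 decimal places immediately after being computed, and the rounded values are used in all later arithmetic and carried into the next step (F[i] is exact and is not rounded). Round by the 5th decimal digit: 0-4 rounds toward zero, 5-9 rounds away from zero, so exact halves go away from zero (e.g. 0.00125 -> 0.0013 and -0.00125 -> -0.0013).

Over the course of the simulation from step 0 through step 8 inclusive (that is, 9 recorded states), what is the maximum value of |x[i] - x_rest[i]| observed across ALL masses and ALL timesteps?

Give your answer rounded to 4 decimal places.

Step 0: x=[3.0000 9.0000] v=[0.0000 0.0000]
Step 1: x=[3.5000 8.5000] v=[2.0000 -2.0000]
Step 2: x=[4.2500 7.7500] v=[3.0000 -3.0000]
Step 3: x=[4.8750 7.1250] v=[2.5000 -2.5000]
Step 4: x=[5.0625 6.9375] v=[0.7500 -0.7500]
Step 5: x=[4.7188 7.2813] v=[-1.3750 1.3750]
Step 6: x=[4.0157 7.9844] v=[-2.8125 2.8125]
Step 7: x=[3.3048 8.6954] v=[-2.8438 2.8438]
Step 8: x=[2.9415 9.0587] v=[-1.4532 1.4532]
Max displacement = 1.0625

Answer: 1.0625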